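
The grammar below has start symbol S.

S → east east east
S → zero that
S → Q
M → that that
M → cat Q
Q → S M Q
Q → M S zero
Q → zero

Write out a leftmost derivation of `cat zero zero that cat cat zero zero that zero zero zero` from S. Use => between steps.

S => Q   [S → Q]
Q => M S zero   [Q → M S zero]
M S zero => cat Q S zero   [M → cat Q]
cat Q S zero => cat zero S zero   [Q → zero]
cat zero S zero => cat zero Q zero   [S → Q]
cat zero Q zero => cat zero S M Q zero   [Q → S M Q]
cat zero S M Q zero => cat zero zero that M Q zero   [S → zero that]
cat zero zero that M Q zero => cat zero zero that cat Q Q zero   [M → cat Q]
cat zero zero that cat Q Q zero => cat zero zero that cat M S zero Q zero   [Q → M S zero]
cat zero zero that cat M S zero Q zero => cat zero zero that cat cat Q S zero Q zero   [M → cat Q]
cat zero zero that cat cat Q S zero Q zero => cat zero zero that cat cat zero S zero Q zero   [Q → zero]
cat zero zero that cat cat zero S zero Q zero => cat zero zero that cat cat zero zero that zero Q zero   [S → zero that]
cat zero zero that cat cat zero zero that zero Q zero => cat zero zero that cat cat zero zero that zero zero zero   [Q → zero]

S => Q => M S zero => cat Q S zero => cat zero S zero => cat zero Q zero => cat zero S M Q zero => cat zero zero that M Q zero => cat zero zero that cat Q Q zero => cat zero zero that cat M S zero Q zero => cat zero zero that cat cat Q S zero Q zero => cat zero zero that cat cat zero S zero Q zero => cat zero zero that cat cat zero zero that zero Q zero => cat zero zero that cat cat zero zero that zero zero zero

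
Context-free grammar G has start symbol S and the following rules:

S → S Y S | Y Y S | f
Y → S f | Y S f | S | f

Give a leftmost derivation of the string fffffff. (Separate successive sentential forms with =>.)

S => YYS   [S → Y Y S]
YYS => YSfYS   [Y → Y S f]
YSfYS => SSfYS   [Y → S]
SSfYS => YYSSfYS   [S → Y Y S]
YYSSfYS => fYSSfYS   [Y → f]
fYSSfYS => ffSSfYS   [Y → f]
ffSSfYS => fffSfYS   [S → f]
fffSfYS => fffffYS   [S → f]
fffffYS => ffffffS   [Y → f]
ffffffS => fffffff   [S → f]

S => YYS => YSfYS => SSfYS => YYSSfYS => fYSSfYS => ffSSfYS => fffSfYS => fffffYS => ffffffS => fffffff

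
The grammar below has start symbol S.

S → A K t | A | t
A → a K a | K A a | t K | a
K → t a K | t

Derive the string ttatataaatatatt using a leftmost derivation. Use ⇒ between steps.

S ⇒ AKt ⇒ KAaKt ⇒ tAaKt ⇒ tKAaaKt ⇒ ttaKAaaKt ⇒ ttatAaaKt ⇒ ttataKaaaKt ⇒ ttatataaaKt ⇒ ttatataaataKt ⇒ ttatataaatataKt ⇒ ttatataaatatatt

S ⇒ AKt   [S → A K t]
AKt ⇒ KAaKt   [A → K A a]
KAaKt ⇒ tAaKt   [K → t]
tAaKt ⇒ tKAaaKt   [A → K A a]
tKAaaKt ⇒ ttaKAaaKt   [K → t a K]
ttaKAaaKt ⇒ ttatAaaKt   [K → t]
ttatAaaKt ⇒ ttataKaaaKt   [A → a K a]
ttataKaaaKt ⇒ ttatataaaKt   [K → t]
ttatataaaKt ⇒ ttatataaataKt   [K → t a K]
ttatataaataKt ⇒ ttatataaatataKt   [K → t a K]
ttatataaatataKt ⇒ ttatataaatatatt   [K → t]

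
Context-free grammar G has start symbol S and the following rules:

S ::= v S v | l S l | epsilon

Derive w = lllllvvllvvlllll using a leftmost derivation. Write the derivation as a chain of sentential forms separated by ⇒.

S ⇒ lSl ⇒ llSll ⇒ lllSlll ⇒ llllSllll ⇒ lllllSlllll ⇒ lllllvSvlllll ⇒ lllllvvSvvlllll ⇒ lllllvvlSlvvlllll ⇒ lllllvvllvvlllll

S ⇒ lSl   [S ::= l S l]
lSl ⇒ llSll   [S ::= l S l]
llSll ⇒ lllSlll   [S ::= l S l]
lllSlll ⇒ llllSllll   [S ::= l S l]
llllSllll ⇒ lllllSlllll   [S ::= l S l]
lllllSlllll ⇒ lllllvSvlllll   [S ::= v S v]
lllllvSvlllll ⇒ lllllvvSvvlllll   [S ::= v S v]
lllllvvSvvlllll ⇒ lllllvvlSlvvlllll   [S ::= l S l]
lllllvvlSlvvlllll ⇒ lllllvvllvvlllll   [S ::= epsilon]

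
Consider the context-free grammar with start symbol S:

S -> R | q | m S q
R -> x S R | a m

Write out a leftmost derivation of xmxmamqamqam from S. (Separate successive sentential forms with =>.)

S => R   [S -> R]
R => xSR   [R -> x S R]
xSR => xmSqR   [S -> m S q]
xmSqR => xmRqR   [S -> R]
xmRqR => xmxSRqR   [R -> x S R]
xmxSRqR => xmxmSqRqR   [S -> m S q]
xmxmSqRqR => xmxmRqRqR   [S -> R]
xmxmRqRqR => xmxmamqRqR   [R -> a m]
xmxmamqRqR => xmxmamqamqR   [R -> a m]
xmxmamqamqR => xmxmamqamqam   [R -> a m]

S => R => xSR => xmSqR => xmRqR => xmxSRqR => xmxmSqRqR => xmxmRqRqR => xmxmamqRqR => xmxmamqamqR => xmxmamqamqam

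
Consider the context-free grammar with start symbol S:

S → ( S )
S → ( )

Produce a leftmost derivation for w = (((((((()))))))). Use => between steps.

S => (S) => ((S)) => (((S))) => ((((S)))) => (((((S))))) => ((((((S)))))) => (((((((S))))))) => (((((((())))))))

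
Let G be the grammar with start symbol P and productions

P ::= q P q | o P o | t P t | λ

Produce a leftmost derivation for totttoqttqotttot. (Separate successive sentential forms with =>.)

P => tPt   [P ::= t P t]
tPt => toPot   [P ::= o P o]
toPot => totPtot   [P ::= t P t]
totPtot => tottPttot   [P ::= t P t]
tottPttot => totttPtttot   [P ::= t P t]
totttPtttot => totttoPotttot   [P ::= o P o]
totttoPotttot => totttoqPqotttot   [P ::= q P q]
totttoqPqotttot => totttoqtPtqotttot   [P ::= t P t]
totttoqtPtqotttot => totttoqttqotttot   [P ::= λ]

P => tPt => toPot => totPtot => tottPttot => totttPtttot => totttoPotttot => totttoqPqotttot => totttoqtPtqotttot => totttoqttqotttot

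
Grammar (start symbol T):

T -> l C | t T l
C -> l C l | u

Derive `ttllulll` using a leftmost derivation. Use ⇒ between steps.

T ⇒ tTl   [T -> t T l]
tTl ⇒ ttTll   [T -> t T l]
ttTll ⇒ ttlCll   [T -> l C]
ttlCll ⇒ ttllClll   [C -> l C l]
ttllClll ⇒ ttllulll   [C -> u]

T⇒tTl⇒ttTll⇒ttlCll⇒ttllClll⇒ttllulll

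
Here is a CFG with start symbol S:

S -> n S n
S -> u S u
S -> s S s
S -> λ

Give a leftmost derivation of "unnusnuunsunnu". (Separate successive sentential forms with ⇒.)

S ⇒ uSu ⇒ unSnu ⇒ unnSnnu ⇒ unnuSunnu ⇒ unnusSsunnu ⇒ unnusnSnsunnu ⇒ unnusnuSunsunnu ⇒ unnusnuunsunnu

S ⇒ uSu   [S -> u S u]
uSu ⇒ unSnu   [S -> n S n]
unSnu ⇒ unnSnnu   [S -> n S n]
unnSnnu ⇒ unnuSunnu   [S -> u S u]
unnuSunnu ⇒ unnusSsunnu   [S -> s S s]
unnusSsunnu ⇒ unnusnSnsunnu   [S -> n S n]
unnusnSnsunnu ⇒ unnusnuSunsunnu   [S -> u S u]
unnusnuSunsunnu ⇒ unnusnuunsunnu   [S -> λ]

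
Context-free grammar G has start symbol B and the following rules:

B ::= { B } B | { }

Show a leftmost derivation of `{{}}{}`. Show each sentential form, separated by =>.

B => {B}B => {{}}B => {{}}{}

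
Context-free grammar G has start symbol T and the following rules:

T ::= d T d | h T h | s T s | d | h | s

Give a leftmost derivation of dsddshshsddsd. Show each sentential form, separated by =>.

T => dTd   [T ::= d T d]
dTd => dsTsd   [T ::= s T s]
dsTsd => dsdTdsd   [T ::= d T d]
dsdTdsd => dsddTddsd   [T ::= d T d]
dsddTddsd => dsddsTsddsd   [T ::= s T s]
dsddsTsddsd => dsddshThsddsd   [T ::= h T h]
dsddshThsddsd => dsddshshsddsd   [T ::= s]

T => dTd => dsTsd => dsdTdsd => dsddTddsd => dsddsTsddsd => dsddshThsddsd => dsddshshsddsd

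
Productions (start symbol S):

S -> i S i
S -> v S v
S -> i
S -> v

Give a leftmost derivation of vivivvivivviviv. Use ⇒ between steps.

S ⇒ vSv   [S -> v S v]
vSv ⇒ viSiv   [S -> i S i]
viSiv ⇒ vivSviv   [S -> v S v]
vivSviv ⇒ viviSiviv   [S -> i S i]
viviSiviv ⇒ vivivSviviv   [S -> v S v]
vivivSviviv ⇒ vivivvSvviviv   [S -> v S v]
vivivvSvviviv ⇒ vivivviSivviviv   [S -> i S i]
vivivviSivviviv ⇒ vivivvivivviviv   [S -> v]

S ⇒ vSv ⇒ viSiv ⇒ vivSviv ⇒ viviSiviv ⇒ vivivSviviv ⇒ vivivvSvviviv ⇒ vivivviSivviviv ⇒ vivivvivivviviv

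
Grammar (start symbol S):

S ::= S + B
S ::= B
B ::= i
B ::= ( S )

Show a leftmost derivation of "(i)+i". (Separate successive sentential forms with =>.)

S=>S+B=>B+B=>(S)+B=>(B)+B=>(i)+B=>(i)+i

S => S+B   [S ::= S + B]
S+B => B+B   [S ::= B]
B+B => (S)+B   [B ::= ( S )]
(S)+B => (B)+B   [S ::= B]
(B)+B => (i)+B   [B ::= i]
(i)+B => (i)+i   [B ::= i]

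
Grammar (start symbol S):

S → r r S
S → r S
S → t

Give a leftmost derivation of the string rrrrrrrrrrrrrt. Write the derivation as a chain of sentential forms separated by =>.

S => rrS   [S → r r S]
rrS => rrrrS   [S → r r S]
rrrrS => rrrrrS   [S → r S]
rrrrrS => rrrrrrS   [S → r S]
rrrrrrS => rrrrrrrS   [S → r S]
rrrrrrrS => rrrrrrrrS   [S → r S]
rrrrrrrrS => rrrrrrrrrS   [S → r S]
rrrrrrrrrS => rrrrrrrrrrS   [S → r S]
rrrrrrrrrrS => rrrrrrrrrrrrS   [S → r r S]
rrrrrrrrrrrrS => rrrrrrrrrrrrrS   [S → r S]
rrrrrrrrrrrrrS => rrrrrrrrrrrrrt   [S → t]

S=>rrS=>rrrrS=>rrrrrS=>rrrrrrS=>rrrrrrrS=>rrrrrrrrS=>rrrrrrrrrS=>rrrrrrrrrrS=>rrrrrrrrrrrrS=>rrrrrrrrrrrrrS=>rrrrrrrrrrrrrt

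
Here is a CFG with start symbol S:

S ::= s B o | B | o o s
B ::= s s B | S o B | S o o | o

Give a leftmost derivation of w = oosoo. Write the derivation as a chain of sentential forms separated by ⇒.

S ⇒ B ⇒ SoB ⇒ oosoB ⇒ oosoo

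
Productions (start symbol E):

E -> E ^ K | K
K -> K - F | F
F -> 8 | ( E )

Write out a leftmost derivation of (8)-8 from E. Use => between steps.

E => K => K-F => F-F => (E)-F => (K)-F => (F)-F => (8)-F => (8)-8

E => K   [E -> K]
K => K-F   [K -> K - F]
K-F => F-F   [K -> F]
F-F => (E)-F   [F -> ( E )]
(E)-F => (K)-F   [E -> K]
(K)-F => (F)-F   [K -> F]
(F)-F => (8)-F   [F -> 8]
(8)-F => (8)-8   [F -> 8]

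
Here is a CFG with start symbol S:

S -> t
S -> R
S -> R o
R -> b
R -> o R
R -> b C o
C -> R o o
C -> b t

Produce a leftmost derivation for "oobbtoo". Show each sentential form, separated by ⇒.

S ⇒ Ro ⇒ oRo ⇒ ooRo ⇒ oobCoo ⇒ oobbtoo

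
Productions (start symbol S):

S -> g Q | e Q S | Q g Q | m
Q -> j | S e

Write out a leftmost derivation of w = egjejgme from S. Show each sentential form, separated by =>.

S => eQS   [S -> e Q S]
eQS => eSeS   [Q -> S e]
eSeS => egQeS   [S -> g Q]
egQeS => egjeS   [Q -> j]
egjeS => egjeQgQ   [S -> Q g Q]
egjeQgQ => egjejgQ   [Q -> j]
egjejgQ => egjejgSe   [Q -> S e]
egjejgSe => egjejgme   [S -> m]

S=>eQS=>eSeS=>egQeS=>egjeS=>egjeQgQ=>egjejgQ=>egjejgSe=>egjejgme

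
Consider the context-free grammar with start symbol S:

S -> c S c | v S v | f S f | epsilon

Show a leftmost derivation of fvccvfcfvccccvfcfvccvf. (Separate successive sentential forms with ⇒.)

S ⇒ fSf   [S -> f S f]
fSf ⇒ fvSvf   [S -> v S v]
fvSvf ⇒ fvcScvf   [S -> c S c]
fvcScvf ⇒ fvccSccvf   [S -> c S c]
fvccSccvf ⇒ fvccvSvccvf   [S -> v S v]
fvccvSvccvf ⇒ fvccvfSfvccvf   [S -> f S f]
fvccvfSfvccvf ⇒ fvccvfcScfvccvf   [S -> c S c]
fvccvfcScfvccvf ⇒ fvccvfcfSfcfvccvf   [S -> f S f]
fvccvfcfSfcfvccvf ⇒ fvccvfcfvSvfcfvccvf   [S -> v S v]
fvccvfcfvSvfcfvccvf ⇒ fvccvfcfvcScvfcfvccvf   [S -> c S c]
fvccvfcfvcScvfcfvccvf ⇒ fvccvfcfvccSccvfcfvccvf   [S -> c S c]
fvccvfcfvccSccvfcfvccvf ⇒ fvccvfcfvccccvfcfvccvf   [S -> epsilon]

S⇒fSf⇒fvSvf⇒fvcScvf⇒fvccSccvf⇒fvccvSvccvf⇒fvccvfSfvccvf⇒fvccvfcScfvccvf⇒fvccvfcfSfcfvccvf⇒fvccvfcfvSvfcfvccvf⇒fvccvfcfvcScvfcfvccvf⇒fvccvfcfvccSccvfcfvccvf⇒fvccvfcfvccccvfcfvccvf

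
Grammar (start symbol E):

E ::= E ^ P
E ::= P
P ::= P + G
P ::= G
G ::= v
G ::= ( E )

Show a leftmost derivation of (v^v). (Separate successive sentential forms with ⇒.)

E⇒P⇒G⇒(E)⇒(E^P)⇒(P^P)⇒(G^P)⇒(v^P)⇒(v^G)⇒(v^v)

E ⇒ P   [E ::= P]
P ⇒ G   [P ::= G]
G ⇒ (E)   [G ::= ( E )]
(E) ⇒ (E^P)   [E ::= E ^ P]
(E^P) ⇒ (P^P)   [E ::= P]
(P^P) ⇒ (G^P)   [P ::= G]
(G^P) ⇒ (v^P)   [G ::= v]
(v^P) ⇒ (v^G)   [P ::= G]
(v^G) ⇒ (v^v)   [G ::= v]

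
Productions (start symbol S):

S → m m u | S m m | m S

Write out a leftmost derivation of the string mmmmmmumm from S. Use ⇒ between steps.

S ⇒ mS   [S → m S]
mS ⇒ mmS   [S → m S]
mmS ⇒ mmmS   [S → m S]
mmmS ⇒ mmmSmm   [S → S m m]
mmmSmm ⇒ mmmmSmm   [S → m S]
mmmmSmm ⇒ mmmmmmumm   [S → m m u]

S⇒mS⇒mmS⇒mmmS⇒mmmSmm⇒mmmmSmm⇒mmmmmmumm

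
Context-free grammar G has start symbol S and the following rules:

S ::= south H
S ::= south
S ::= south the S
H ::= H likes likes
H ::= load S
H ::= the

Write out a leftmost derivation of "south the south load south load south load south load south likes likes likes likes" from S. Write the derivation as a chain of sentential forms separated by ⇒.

S ⇒ south the S ⇒ south the south H ⇒ south the south load S ⇒ south the south load south H ⇒ south the south load south H likes likes ⇒ south the south load south load S likes likes ⇒ south the south load south load south H likes likes ⇒ south the south load south load south load S likes likes ⇒ south the south load south load south load south H likes likes ⇒ south the south load south load south load south H likes likes likes likes ⇒ south the south load south load south load south load S likes likes likes likes ⇒ south the south load south load south load south load south likes likes likes likes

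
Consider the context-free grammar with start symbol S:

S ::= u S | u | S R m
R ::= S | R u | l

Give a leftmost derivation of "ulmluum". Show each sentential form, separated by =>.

S=>SRm=>SRmRm=>uRmRm=>ulmRm=>ulmRum=>ulmRuum=>ulmluum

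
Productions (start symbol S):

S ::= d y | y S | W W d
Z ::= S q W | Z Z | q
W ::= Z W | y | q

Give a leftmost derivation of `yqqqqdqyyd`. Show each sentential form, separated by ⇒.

S ⇒ yS   [S ::= y S]
yS ⇒ yWWd   [S ::= W W d]
yWWd ⇒ yqWd   [W ::= q]
yqWd ⇒ yqZWd   [W ::= Z W]
yqZWd ⇒ yqSqWWd   [Z ::= S q W]
yqSqWWd ⇒ yqWWdqWWd   [S ::= W W d]
yqWWdqWWd ⇒ yqZWWdqWWd   [W ::= Z W]
yqZWWdqWWd ⇒ yqqWWdqWWd   [Z ::= q]
yqqWWdqWWd ⇒ yqqqWdqWWd   [W ::= q]
yqqqWdqWWd ⇒ yqqqqdqWWd   [W ::= q]
yqqqqdqWWd ⇒ yqqqqdqyWd   [W ::= y]
yqqqqdqyWd ⇒ yqqqqdqyyd   [W ::= y]

S⇒yS⇒yWWd⇒yqWd⇒yqZWd⇒yqSqWWd⇒yqWWdqWWd⇒yqZWWdqWWd⇒yqqWWdqWWd⇒yqqqWdqWWd⇒yqqqqdqWWd⇒yqqqqdqyWd⇒yqqqqdqyyd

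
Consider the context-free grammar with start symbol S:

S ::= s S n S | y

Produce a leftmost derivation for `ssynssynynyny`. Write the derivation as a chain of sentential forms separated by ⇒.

S ⇒ sSnS   [S ::= s S n S]
sSnS ⇒ ssSnSnS   [S ::= s S n S]
ssSnSnS ⇒ ssynSnS   [S ::= y]
ssynSnS ⇒ ssynsSnSnS   [S ::= s S n S]
ssynsSnSnS ⇒ ssynssSnSnSnS   [S ::= s S n S]
ssynssSnSnSnS ⇒ ssynssynSnSnS   [S ::= y]
ssynssynSnSnS ⇒ ssynssynynSnS   [S ::= y]
ssynssynynSnS ⇒ ssynssynynynS   [S ::= y]
ssynssynynynS ⇒ ssynssynynyny   [S ::= y]

S ⇒ sSnS ⇒ ssSnSnS ⇒ ssynSnS ⇒ ssynsSnSnS ⇒ ssynssSnSnSnS ⇒ ssynssynSnSnS ⇒ ssynssynynSnS ⇒ ssynssynynynS ⇒ ssynssynynyny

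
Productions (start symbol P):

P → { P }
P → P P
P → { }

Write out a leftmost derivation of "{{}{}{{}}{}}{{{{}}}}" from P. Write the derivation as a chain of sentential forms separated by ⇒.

P ⇒ PP ⇒ {P}P ⇒ {PP}P ⇒ {PPP}P ⇒ {PPPP}P ⇒ {{}PPP}P ⇒ {{}{}PP}P ⇒ {{}{}{P}P}P ⇒ {{}{}{{}}P}P ⇒ {{}{}{{}}{}}P ⇒ {{}{}{{}}{}}{P} ⇒ {{}{}{{}}{}}{{P}} ⇒ {{}{}{{}}{}}{{{P}}} ⇒ {{}{}{{}}{}}{{{{}}}}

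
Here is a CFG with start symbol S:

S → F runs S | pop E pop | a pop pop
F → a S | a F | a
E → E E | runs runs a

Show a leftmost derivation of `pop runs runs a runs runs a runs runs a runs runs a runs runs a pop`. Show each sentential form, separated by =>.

S => pop E pop   [S → pop E pop]
pop E pop => pop E E pop   [E → E E]
pop E E pop => pop runs runs a E pop   [E → runs runs a]
pop runs runs a E pop => pop runs runs a E E pop   [E → E E]
pop runs runs a E E pop => pop runs runs a runs runs a E pop   [E → runs runs a]
pop runs runs a runs runs a E pop => pop runs runs a runs runs a E E pop   [E → E E]
pop runs runs a runs runs a E E pop => pop runs runs a runs runs a runs runs a E pop   [E → runs runs a]
pop runs runs a runs runs a runs runs a E pop => pop runs runs a runs runs a runs runs a E E pop   [E → E E]
pop runs runs a runs runs a runs runs a E E pop => pop runs runs a runs runs a runs runs a runs runs a E pop   [E → runs runs a]
pop runs runs a runs runs a runs runs a runs runs a E pop => pop runs runs a runs runs a runs runs a runs runs a runs runs a pop   [E → runs runs a]

S => pop E pop => pop E E pop => pop runs runs a E pop => pop runs runs a E E pop => pop runs runs a runs runs a E pop => pop runs runs a runs runs a E E pop => pop runs runs a runs runs a runs runs a E pop => pop runs runs a runs runs a runs runs a E E pop => pop runs runs a runs runs a runs runs a runs runs a E pop => pop runs runs a runs runs a runs runs a runs runs a runs runs a pop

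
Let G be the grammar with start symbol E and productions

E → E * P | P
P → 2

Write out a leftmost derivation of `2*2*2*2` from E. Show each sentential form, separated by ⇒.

E ⇒ E*P   [E → E * P]
E*P ⇒ E*P*P   [E → E * P]
E*P*P ⇒ E*P*P*P   [E → E * P]
E*P*P*P ⇒ P*P*P*P   [E → P]
P*P*P*P ⇒ 2*P*P*P   [P → 2]
2*P*P*P ⇒ 2*2*P*P   [P → 2]
2*2*P*P ⇒ 2*2*2*P   [P → 2]
2*2*2*P ⇒ 2*2*2*2   [P → 2]

E⇒E*P⇒E*P*P⇒E*P*P*P⇒P*P*P*P⇒2*P*P*P⇒2*2*P*P⇒2*2*2*P⇒2*2*2*2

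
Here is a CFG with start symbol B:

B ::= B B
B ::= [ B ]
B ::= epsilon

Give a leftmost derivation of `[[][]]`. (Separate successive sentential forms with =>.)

B => BB   [B ::= B B]
BB => [B]B   [B ::= [ B ]]
[B]B => [BB]B   [B ::= B B]
[BB]B => [BBB]B   [B ::= B B]
[BBB]B => [[B]BB]B   [B ::= [ B ]]
[[B]BB]B => [[]BB]B   [B ::= epsilon]
[[]BB]B => [[][B]B]B   [B ::= [ B ]]
[[][B]B]B => [[][]B]B   [B ::= epsilon]
[[][]B]B => [[][]]B   [B ::= epsilon]
[[][]]B => [[][]]   [B ::= epsilon]

B => BB => [B]B => [BB]B => [BBB]B => [[B]BB]B => [[]BB]B => [[][B]B]B => [[][]B]B => [[][]]B => [[][]]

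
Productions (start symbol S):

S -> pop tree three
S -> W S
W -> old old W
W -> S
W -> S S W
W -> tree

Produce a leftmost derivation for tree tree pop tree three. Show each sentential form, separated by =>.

S => W S   [S -> W S]
W S => tree S   [W -> tree]
tree S => tree W S   [S -> W S]
tree W S => tree tree S   [W -> tree]
tree tree S => tree tree pop tree three   [S -> pop tree three]

S => W S => tree S => tree W S => tree tree S => tree tree pop tree three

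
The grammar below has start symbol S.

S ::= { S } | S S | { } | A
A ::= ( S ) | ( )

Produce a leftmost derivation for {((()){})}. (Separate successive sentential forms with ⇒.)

S ⇒ {S}   [S ::= { S }]
{S} ⇒ {A}   [S ::= A]
{A} ⇒ {(S)}   [A ::= ( S )]
{(S)} ⇒ {(SS)}   [S ::= S S]
{(SS)} ⇒ {(AS)}   [S ::= A]
{(AS)} ⇒ {((S)S)}   [A ::= ( S )]
{((S)S)} ⇒ {((A)S)}   [S ::= A]
{((A)S)} ⇒ {((())S)}   [A ::= ( )]
{((())S)} ⇒ {((()){})}   [S ::= { }]

S ⇒ {S} ⇒ {A} ⇒ {(S)} ⇒ {(SS)} ⇒ {(AS)} ⇒ {((S)S)} ⇒ {((A)S)} ⇒ {((())S)} ⇒ {((()){})}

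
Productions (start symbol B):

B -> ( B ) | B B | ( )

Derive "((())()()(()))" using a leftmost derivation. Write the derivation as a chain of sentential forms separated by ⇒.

B ⇒ (B)   [B -> ( B )]
(B) ⇒ (BB)   [B -> B B]
(BB) ⇒ (BBB)   [B -> B B]
(BBB) ⇒ ((B)BB)   [B -> ( B )]
((B)BB) ⇒ ((())BB)   [B -> ( )]
((())BB) ⇒ ((())BBB)   [B -> B B]
((())BBB) ⇒ ((())()BB)   [B -> ( )]
((())()BB) ⇒ ((())()()B)   [B -> ( )]
((())()()B) ⇒ ((())()()(B))   [B -> ( B )]
((())()()(B)) ⇒ ((())()()(()))   [B -> ( )]

B⇒(B)⇒(BB)⇒(BBB)⇒((B)BB)⇒((())BB)⇒((())BBB)⇒((())()BB)⇒((())()()B)⇒((())()()(B))⇒((())()()(()))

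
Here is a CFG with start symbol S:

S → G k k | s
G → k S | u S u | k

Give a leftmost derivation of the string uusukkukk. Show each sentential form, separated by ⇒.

S ⇒ Gkk ⇒ uSukk ⇒ uGkkukk ⇒ uuSukkukk ⇒ uusukkukk

S ⇒ Gkk   [S → G k k]
Gkk ⇒ uSukk   [G → u S u]
uSukk ⇒ uGkkukk   [S → G k k]
uGkkukk ⇒ uuSukkukk   [G → u S u]
uuSukkukk ⇒ uusukkukk   [S → s]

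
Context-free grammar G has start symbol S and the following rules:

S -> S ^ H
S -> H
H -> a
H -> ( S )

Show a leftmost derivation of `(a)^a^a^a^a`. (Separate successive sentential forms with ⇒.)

S ⇒ S^H ⇒ S^H^H ⇒ S^H^H^H ⇒ S^H^H^H^H ⇒ H^H^H^H^H ⇒ (S)^H^H^H^H ⇒ (H)^H^H^H^H ⇒ (a)^H^H^H^H ⇒ (a)^a^H^H^H ⇒ (a)^a^a^H^H ⇒ (a)^a^a^a^H ⇒ (a)^a^a^a^a

S ⇒ S^H   [S -> S ^ H]
S^H ⇒ S^H^H   [S -> S ^ H]
S^H^H ⇒ S^H^H^H   [S -> S ^ H]
S^H^H^H ⇒ S^H^H^H^H   [S -> S ^ H]
S^H^H^H^H ⇒ H^H^H^H^H   [S -> H]
H^H^H^H^H ⇒ (S)^H^H^H^H   [H -> ( S )]
(S)^H^H^H^H ⇒ (H)^H^H^H^H   [S -> H]
(H)^H^H^H^H ⇒ (a)^H^H^H^H   [H -> a]
(a)^H^H^H^H ⇒ (a)^a^H^H^H   [H -> a]
(a)^a^H^H^H ⇒ (a)^a^a^H^H   [H -> a]
(a)^a^a^H^H ⇒ (a)^a^a^a^H   [H -> a]
(a)^a^a^a^H ⇒ (a)^a^a^a^a   [H -> a]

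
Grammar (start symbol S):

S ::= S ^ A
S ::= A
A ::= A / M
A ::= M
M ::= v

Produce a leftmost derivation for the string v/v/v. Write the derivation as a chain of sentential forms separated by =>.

S => A => A/M => A/M/M => M/M/M => v/M/M => v/v/M => v/v/v

S => A   [S ::= A]
A => A/M   [A ::= A / M]
A/M => A/M/M   [A ::= A / M]
A/M/M => M/M/M   [A ::= M]
M/M/M => v/M/M   [M ::= v]
v/M/M => v/v/M   [M ::= v]
v/v/M => v/v/v   [M ::= v]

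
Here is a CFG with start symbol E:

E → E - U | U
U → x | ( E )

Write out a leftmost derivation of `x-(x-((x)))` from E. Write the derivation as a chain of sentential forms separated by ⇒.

E ⇒ E-U   [E → E - U]
E-U ⇒ U-U   [E → U]
U-U ⇒ x-U   [U → x]
x-U ⇒ x-(E)   [U → ( E )]
x-(E) ⇒ x-(E-U)   [E → E - U]
x-(E-U) ⇒ x-(U-U)   [E → U]
x-(U-U) ⇒ x-(x-U)   [U → x]
x-(x-U) ⇒ x-(x-(E))   [U → ( E )]
x-(x-(E)) ⇒ x-(x-(U))   [E → U]
x-(x-(U)) ⇒ x-(x-((E)))   [U → ( E )]
x-(x-((E))) ⇒ x-(x-((U)))   [E → U]
x-(x-((U))) ⇒ x-(x-((x)))   [U → x]

E ⇒ E-U ⇒ U-U ⇒ x-U ⇒ x-(E) ⇒ x-(E-U) ⇒ x-(U-U) ⇒ x-(x-U) ⇒ x-(x-(E)) ⇒ x-(x-(U)) ⇒ x-(x-((E))) ⇒ x-(x-((U))) ⇒ x-(x-((x)))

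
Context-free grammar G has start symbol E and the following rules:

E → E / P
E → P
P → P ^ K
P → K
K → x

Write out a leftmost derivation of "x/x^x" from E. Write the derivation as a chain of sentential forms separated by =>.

E => E/P => P/P => K/P => x/P => x/P^K => x/K^K => x/x^K => x/x^x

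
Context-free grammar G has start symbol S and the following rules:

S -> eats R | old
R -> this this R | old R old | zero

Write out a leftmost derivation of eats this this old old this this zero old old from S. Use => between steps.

S => eats R => eats this this R => eats this this old R old => eats this this old old R old old => eats this this old old this this R old old => eats this this old old this this zero old old

S => eats R   [S -> eats R]
eats R => eats this this R   [R -> this this R]
eats this this R => eats this this old R old   [R -> old R old]
eats this this old R old => eats this this old old R old old   [R -> old R old]
eats this this old old R old old => eats this this old old this this R old old   [R -> this this R]
eats this this old old this this R old old => eats this this old old this this zero old old   [R -> zero]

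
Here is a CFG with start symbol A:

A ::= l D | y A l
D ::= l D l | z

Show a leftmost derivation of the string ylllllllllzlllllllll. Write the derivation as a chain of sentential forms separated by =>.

A => yAl   [A ::= y A l]
yAl => ylDl   [A ::= l D]
ylDl => yllDll   [D ::= l D l]
yllDll => ylllDlll   [D ::= l D l]
ylllDlll => yllllDllll   [D ::= l D l]
yllllDllll => ylllllDlllll   [D ::= l D l]
ylllllDlllll => yllllllDllllll   [D ::= l D l]
yllllllDllllll => ylllllllDlllllll   [D ::= l D l]
ylllllllDlllllll => yllllllllDllllllll   [D ::= l D l]
yllllllllDllllllll => ylllllllllDlllllllll   [D ::= l D l]
ylllllllllDlllllllll => ylllllllllzlllllllll   [D ::= z]

A => yAl => ylDl => yllDll => ylllDlll => yllllDllll => ylllllDlllll => yllllllDllllll => ylllllllDlllllll => yllllllllDllllllll => ylllllllllDlllllllll => ylllllllllzlllllllll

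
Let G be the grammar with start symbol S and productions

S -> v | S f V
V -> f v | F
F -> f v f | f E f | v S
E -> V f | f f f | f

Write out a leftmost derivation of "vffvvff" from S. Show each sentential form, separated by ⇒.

S⇒SfV⇒vfV⇒vfF⇒vffEf⇒vffVff⇒vffFff⇒vffvSff⇒vffvvff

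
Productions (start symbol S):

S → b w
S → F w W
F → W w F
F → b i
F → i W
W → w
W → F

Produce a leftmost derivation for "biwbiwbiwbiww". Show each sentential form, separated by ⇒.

S ⇒ FwW   [S → F w W]
FwW ⇒ WwFwW   [F → W w F]
WwFwW ⇒ FwFwW   [W → F]
FwFwW ⇒ WwFwFwW   [F → W w F]
WwFwFwW ⇒ FwFwFwW   [W → F]
FwFwFwW ⇒ WwFwFwFwW   [F → W w F]
WwFwFwFwW ⇒ FwFwFwFwW   [W → F]
FwFwFwFwW ⇒ biwFwFwFwW   [F → b i]
biwFwFwFwW ⇒ biwbiwFwFwW   [F → b i]
biwbiwFwFwW ⇒ biwbiwbiwFwW   [F → b i]
biwbiwbiwFwW ⇒ biwbiwbiwbiwW   [F → b i]
biwbiwbiwbiwW ⇒ biwbiwbiwbiww   [W → w]

S ⇒ FwW ⇒ WwFwW ⇒ FwFwW ⇒ WwFwFwW ⇒ FwFwFwW ⇒ WwFwFwFwW ⇒ FwFwFwFwW ⇒ biwFwFwFwW ⇒ biwbiwFwFwW ⇒ biwbiwbiwFwW ⇒ biwbiwbiwbiwW ⇒ biwbiwbiwbiww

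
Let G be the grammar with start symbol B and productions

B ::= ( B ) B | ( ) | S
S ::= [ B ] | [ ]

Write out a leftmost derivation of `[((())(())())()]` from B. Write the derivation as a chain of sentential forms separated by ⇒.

B ⇒ S   [B ::= S]
S ⇒ [B]   [S ::= [ B ]]
[B] ⇒ [(B)B]   [B ::= ( B ) B]
[(B)B] ⇒ [((B)B)B]   [B ::= ( B ) B]
[((B)B)B] ⇒ [((())B)B]   [B ::= ( )]
[((())B)B] ⇒ [((())(B)B)B]   [B ::= ( B ) B]
[((())(B)B)B] ⇒ [((())(())B)B]   [B ::= ( )]
[((())(())B)B] ⇒ [((())(())())B]   [B ::= ( )]
[((())(())())B] ⇒ [((())(())())()]   [B ::= ( )]

B ⇒ S ⇒ [B] ⇒ [(B)B] ⇒ [((B)B)B] ⇒ [((())B)B] ⇒ [((())(B)B)B] ⇒ [((())(())B)B] ⇒ [((())(())())B] ⇒ [((())(())())()]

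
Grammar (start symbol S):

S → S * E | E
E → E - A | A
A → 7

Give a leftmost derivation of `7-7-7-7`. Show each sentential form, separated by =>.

S => E   [S → E]
E => E-A   [E → E - A]
E-A => E-A-A   [E → E - A]
E-A-A => E-A-A-A   [E → E - A]
E-A-A-A => A-A-A-A   [E → A]
A-A-A-A => 7-A-A-A   [A → 7]
7-A-A-A => 7-7-A-A   [A → 7]
7-7-A-A => 7-7-7-A   [A → 7]
7-7-7-A => 7-7-7-7   [A → 7]

S => E => E-A => E-A-A => E-A-A-A => A-A-A-A => 7-A-A-A => 7-7-A-A => 7-7-7-A => 7-7-7-7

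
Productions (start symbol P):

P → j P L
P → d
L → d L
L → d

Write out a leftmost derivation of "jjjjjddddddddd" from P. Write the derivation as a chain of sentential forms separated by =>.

P => jPL => jjPLL => jjjPLLL => jjjjPLLLL => jjjjjPLLLLL => jjjjjdLLLLL => jjjjjddLLLLL => jjjjjdddLLLLL => jjjjjddddLLLL => jjjjjdddddLLLL => jjjjjddddddLLL => jjjjjdddddddLL => jjjjjddddddddL => jjjjjddddddddd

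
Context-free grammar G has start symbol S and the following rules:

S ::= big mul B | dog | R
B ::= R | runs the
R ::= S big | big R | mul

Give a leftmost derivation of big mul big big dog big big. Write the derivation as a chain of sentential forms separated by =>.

S => big mul B   [S ::= big mul B]
big mul B => big mul R   [B ::= R]
big mul R => big mul S big   [R ::= S big]
big mul S big => big mul R big   [S ::= R]
big mul R big => big mul big R big   [R ::= big R]
big mul big R big => big mul big big R big   [R ::= big R]
big mul big big R big => big mul big big S big big   [R ::= S big]
big mul big big S big big => big mul big big dog big big   [S ::= dog]

S => big mul B => big mul R => big mul S big => big mul R big => big mul big R big => big mul big big R big => big mul big big S big big => big mul big big dog big big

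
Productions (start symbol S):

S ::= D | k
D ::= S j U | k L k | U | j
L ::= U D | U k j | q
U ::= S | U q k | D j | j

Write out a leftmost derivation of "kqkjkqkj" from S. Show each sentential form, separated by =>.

S => D   [S ::= D]
D => SjU   [D ::= S j U]
SjU => DjU   [S ::= D]
DjU => kLkjU   [D ::= k L k]
kLkjU => kqkjU   [L ::= q]
kqkjU => kqkjDj   [U ::= D j]
kqkjDj => kqkjkLkj   [D ::= k L k]
kqkjkLkj => kqkjkqkj   [L ::= q]

S=>D=>SjU=>DjU=>kLkjU=>kqkjU=>kqkjDj=>kqkjkLkj=>kqkjkqkj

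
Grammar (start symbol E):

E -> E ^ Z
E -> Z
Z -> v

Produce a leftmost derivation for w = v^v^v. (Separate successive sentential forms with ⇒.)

E ⇒ E^Z   [E -> E ^ Z]
E^Z ⇒ E^Z^Z   [E -> E ^ Z]
E^Z^Z ⇒ Z^Z^Z   [E -> Z]
Z^Z^Z ⇒ v^Z^Z   [Z -> v]
v^Z^Z ⇒ v^v^Z   [Z -> v]
v^v^Z ⇒ v^v^v   [Z -> v]

E ⇒ E^Z ⇒ E^Z^Z ⇒ Z^Z^Z ⇒ v^Z^Z ⇒ v^v^Z ⇒ v^v^v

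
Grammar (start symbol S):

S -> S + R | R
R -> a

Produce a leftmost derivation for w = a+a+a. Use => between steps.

S => S+R => S+R+R => R+R+R => a+R+R => a+a+R => a+a+a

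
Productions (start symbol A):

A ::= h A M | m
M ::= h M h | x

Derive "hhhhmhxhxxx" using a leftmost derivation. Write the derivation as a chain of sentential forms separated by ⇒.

A ⇒ hAM   [A ::= h A M]
hAM ⇒ hhAMM   [A ::= h A M]
hhAMM ⇒ hhhAMMM   [A ::= h A M]
hhhAMMM ⇒ hhhhAMMMM   [A ::= h A M]
hhhhAMMMM ⇒ hhhhmMMMM   [A ::= m]
hhhhmMMMM ⇒ hhhhmhMhMMM   [M ::= h M h]
hhhhmhMhMMM ⇒ hhhhmhxhMMM   [M ::= x]
hhhhmhxhMMM ⇒ hhhhmhxhxMM   [M ::= x]
hhhhmhxhxMM ⇒ hhhhmhxhxxM   [M ::= x]
hhhhmhxhxxM ⇒ hhhhmhxhxxx   [M ::= x]

A⇒hAM⇒hhAMM⇒hhhAMMM⇒hhhhAMMMM⇒hhhhmMMMM⇒hhhhmhMhMMM⇒hhhhmhxhMMM⇒hhhhmhxhxMM⇒hhhhmhxhxxM⇒hhhhmhxhxxx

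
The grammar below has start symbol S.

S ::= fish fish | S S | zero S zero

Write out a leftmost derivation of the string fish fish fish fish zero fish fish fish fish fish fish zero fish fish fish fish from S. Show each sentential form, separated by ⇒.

S ⇒ S S ⇒ S S S ⇒ S S S S ⇒ S S S S S ⇒ fish fish S S S S ⇒ fish fish fish fish S S S ⇒ fish fish fish fish zero S zero S S ⇒ fish fish fish fish zero S S zero S S ⇒ fish fish fish fish zero S S S zero S S ⇒ fish fish fish fish zero fish fish S S zero S S ⇒ fish fish fish fish zero fish fish fish fish S zero S S ⇒ fish fish fish fish zero fish fish fish fish fish fish zero S S ⇒ fish fish fish fish zero fish fish fish fish fish fish zero fish fish S ⇒ fish fish fish fish zero fish fish fish fish fish fish zero fish fish fish fish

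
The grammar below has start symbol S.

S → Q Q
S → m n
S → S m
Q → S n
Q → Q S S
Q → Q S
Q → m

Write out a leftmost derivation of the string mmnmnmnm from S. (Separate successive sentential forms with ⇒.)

S ⇒ QQ   [S → Q Q]
QQ ⇒ QSQ   [Q → Q S]
QSQ ⇒ QSSQ   [Q → Q S]
QSSQ ⇒ QSSSQ   [Q → Q S]
QSSSQ ⇒ mSSSQ   [Q → m]
mSSSQ ⇒ mmnSSQ   [S → m n]
mmnSSQ ⇒ mmnmnSQ   [S → m n]
mmnmnSQ ⇒ mmnmnmnQ   [S → m n]
mmnmnmnQ ⇒ mmnmnmnm   [Q → m]

S ⇒ QQ ⇒ QSQ ⇒ QSSQ ⇒ QSSSQ ⇒ mSSSQ ⇒ mmnSSQ ⇒ mmnmnSQ ⇒ mmnmnmnQ ⇒ mmnmnmnm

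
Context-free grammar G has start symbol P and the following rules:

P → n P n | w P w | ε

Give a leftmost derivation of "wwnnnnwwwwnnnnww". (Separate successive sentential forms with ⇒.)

P⇒wPw⇒wwPww⇒wwnPnww⇒wwnnPnnww⇒wwnnnPnnnww⇒wwnnnnPnnnnww⇒wwnnnnwPwnnnnww⇒wwnnnnwwPwwnnnnww⇒wwnnnnwwwwnnnnww

P ⇒ wPw   [P → w P w]
wPw ⇒ wwPww   [P → w P w]
wwPww ⇒ wwnPnww   [P → n P n]
wwnPnww ⇒ wwnnPnnww   [P → n P n]
wwnnPnnww ⇒ wwnnnPnnnww   [P → n P n]
wwnnnPnnnww ⇒ wwnnnnPnnnnww   [P → n P n]
wwnnnnPnnnnww ⇒ wwnnnnwPwnnnnww   [P → w P w]
wwnnnnwPwnnnnww ⇒ wwnnnnwwPwwnnnnww   [P → w P w]
wwnnnnwwPwwnnnnww ⇒ wwnnnnwwwwnnnnww   [P → ε]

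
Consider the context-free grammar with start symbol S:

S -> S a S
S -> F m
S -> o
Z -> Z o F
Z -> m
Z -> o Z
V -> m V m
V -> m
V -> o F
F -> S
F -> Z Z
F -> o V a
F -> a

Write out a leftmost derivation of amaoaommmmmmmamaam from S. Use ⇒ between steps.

S ⇒ SaS   [S -> S a S]
SaS ⇒ SaSaS   [S -> S a S]
SaSaS ⇒ SaSaSaS   [S -> S a S]
SaSaSaS ⇒ FmaSaSaS   [S -> F m]
FmaSaSaS ⇒ amaSaSaS   [F -> a]
amaSaSaS ⇒ amaoaSaS   [S -> o]
amaoaSaS ⇒ amaoaFmaS   [S -> F m]
amaoaFmaS ⇒ amaoaoVamaS   [F -> o V a]
amaoaoVamaS ⇒ amaoaomVmamaS   [V -> m V m]
amaoaomVmamaS ⇒ amaoaommVmmamaS   [V -> m V m]
amaoaommVmmamaS ⇒ amaoaommmVmmmamaS   [V -> m V m]
amaoaommmVmmmamaS ⇒ amaoaommmmmmmamaS   [V -> m]
amaoaommmmmmmamaS ⇒ amaoaommmmmmmamaFm   [S -> F m]
amaoaommmmmmmamaFm ⇒ amaoaommmmmmmamaam   [F -> a]

S⇒SaS⇒SaSaS⇒SaSaSaS⇒FmaSaSaS⇒amaSaSaS⇒amaoaSaS⇒amaoaFmaS⇒amaoaoVamaS⇒amaoaomVmamaS⇒amaoaommVmmamaS⇒amaoaommmVmmmamaS⇒amaoaommmmmmmamaS⇒amaoaommmmmmmamaFm⇒amaoaommmmmmmamaam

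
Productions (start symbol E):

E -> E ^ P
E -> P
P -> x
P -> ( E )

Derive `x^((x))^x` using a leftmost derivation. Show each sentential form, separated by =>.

E => E^P   [E -> E ^ P]
E^P => E^P^P   [E -> E ^ P]
E^P^P => P^P^P   [E -> P]
P^P^P => x^P^P   [P -> x]
x^P^P => x^(E)^P   [P -> ( E )]
x^(E)^P => x^(P)^P   [E -> P]
x^(P)^P => x^((E))^P   [P -> ( E )]
x^((E))^P => x^((P))^P   [E -> P]
x^((P))^P => x^((x))^P   [P -> x]
x^((x))^P => x^((x))^x   [P -> x]

E => E^P => E^P^P => P^P^P => x^P^P => x^(E)^P => x^(P)^P => x^((E))^P => x^((P))^P => x^((x))^P => x^((x))^x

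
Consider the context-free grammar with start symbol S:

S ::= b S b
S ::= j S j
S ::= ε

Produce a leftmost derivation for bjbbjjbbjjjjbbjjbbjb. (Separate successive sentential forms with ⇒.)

S ⇒ bSb   [S ::= b S b]
bSb ⇒ bjSjb   [S ::= j S j]
bjSjb ⇒ bjbSbjb   [S ::= b S b]
bjbSbjb ⇒ bjbbSbbjb   [S ::= b S b]
bjbbSbbjb ⇒ bjbbjSjbbjb   [S ::= j S j]
bjbbjSjbbjb ⇒ bjbbjjSjjbbjb   [S ::= j S j]
bjbbjjSjjbbjb ⇒ bjbbjjbSbjjbbjb   [S ::= b S b]
bjbbjjbSbjjbbjb ⇒ bjbbjjbbSbbjjbbjb   [S ::= b S b]
bjbbjjbbSbbjjbbjb ⇒ bjbbjjbbjSjbbjjbbjb   [S ::= j S j]
bjbbjjbbjSjbbjjbbjb ⇒ bjbbjjbbjjSjjbbjjbbjb   [S ::= j S j]
bjbbjjbbjjSjjbbjjbbjb ⇒ bjbbjjbbjjjjbbjjbbjb   [S ::= ε]

S ⇒ bSb ⇒ bjSjb ⇒ bjbSbjb ⇒ bjbbSbbjb ⇒ bjbbjSjbbjb ⇒ bjbbjjSjjbbjb ⇒ bjbbjjbSbjjbbjb ⇒ bjbbjjbbSbbjjbbjb ⇒ bjbbjjbbjSjbbjjbbjb ⇒ bjbbjjbbjjSjjbbjjbbjb ⇒ bjbbjjbbjjjjbbjjbbjb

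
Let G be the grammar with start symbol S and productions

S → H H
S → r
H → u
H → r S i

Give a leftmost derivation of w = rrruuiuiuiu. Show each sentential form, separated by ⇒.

S ⇒ HH ⇒ rSiH ⇒ rHHiH ⇒ rrSiHiH ⇒ rrHHiHiH ⇒ rrrSiHiHiH ⇒ rrrHHiHiHiH ⇒ rrruHiHiHiH ⇒ rrruuiHiHiH ⇒ rrruuiuiHiH ⇒ rrruuiuiuiH ⇒ rrruuiuiuiu

S ⇒ HH   [S → H H]
HH ⇒ rSiH   [H → r S i]
rSiH ⇒ rHHiH   [S → H H]
rHHiH ⇒ rrSiHiH   [H → r S i]
rrSiHiH ⇒ rrHHiHiH   [S → H H]
rrHHiHiH ⇒ rrrSiHiHiH   [H → r S i]
rrrSiHiHiH ⇒ rrrHHiHiHiH   [S → H H]
rrrHHiHiHiH ⇒ rrruHiHiHiH   [H → u]
rrruHiHiHiH ⇒ rrruuiHiHiH   [H → u]
rrruuiHiHiH ⇒ rrruuiuiHiH   [H → u]
rrruuiuiHiH ⇒ rrruuiuiuiH   [H → u]
rrruuiuiuiH ⇒ rrruuiuiuiu   [H → u]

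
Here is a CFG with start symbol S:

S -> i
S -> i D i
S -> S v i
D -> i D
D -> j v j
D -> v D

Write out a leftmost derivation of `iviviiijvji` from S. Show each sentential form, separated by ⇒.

S⇒iDi⇒ivDi⇒iviDi⇒ivivDi⇒iviviDi⇒iviviiDi⇒iviviiiDi⇒iviviiijvji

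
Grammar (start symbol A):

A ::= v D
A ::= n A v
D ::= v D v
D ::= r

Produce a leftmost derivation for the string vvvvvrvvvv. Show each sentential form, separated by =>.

A => vD => vvDv => vvvDvv => vvvvDvvv => vvvvvDvvvv => vvvvvrvvvv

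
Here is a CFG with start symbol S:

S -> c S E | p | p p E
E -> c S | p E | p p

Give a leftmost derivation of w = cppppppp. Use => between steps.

S => cSE => cppEE => cpppEE => cpppppE => cppppppp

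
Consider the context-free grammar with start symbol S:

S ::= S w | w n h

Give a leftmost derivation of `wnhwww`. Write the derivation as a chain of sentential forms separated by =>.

S=>Sw=>Sww=>Swww=>wnhwww

S => Sw   [S ::= S w]
Sw => Sww   [S ::= S w]
Sww => Swww   [S ::= S w]
Swww => wnhwww   [S ::= w n h]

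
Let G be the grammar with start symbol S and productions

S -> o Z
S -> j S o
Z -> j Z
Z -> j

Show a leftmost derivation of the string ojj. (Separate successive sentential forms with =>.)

S => oZ   [S -> o Z]
oZ => ojZ   [Z -> j Z]
ojZ => ojj   [Z -> j]

S => oZ => ojZ => ojj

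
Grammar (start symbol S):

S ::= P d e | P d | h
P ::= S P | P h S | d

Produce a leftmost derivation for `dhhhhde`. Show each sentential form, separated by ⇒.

S ⇒ Pde   [S ::= P d e]
Pde ⇒ PhSde   [P ::= P h S]
PhSde ⇒ PhShSde   [P ::= P h S]
PhShSde ⇒ dhShSde   [P ::= d]
dhShSde ⇒ dhhhSde   [S ::= h]
dhhhSde ⇒ dhhhhde   [S ::= h]

S ⇒ Pde ⇒ PhSde ⇒ PhShSde ⇒ dhShSde ⇒ dhhhSde ⇒ dhhhhde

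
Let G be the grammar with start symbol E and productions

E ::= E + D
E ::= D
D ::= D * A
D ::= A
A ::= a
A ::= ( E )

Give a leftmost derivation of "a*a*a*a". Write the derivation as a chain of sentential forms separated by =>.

E => D => D*A => D*A*A => D*A*A*A => A*A*A*A => a*A*A*A => a*a*A*A => a*a*a*A => a*a*a*a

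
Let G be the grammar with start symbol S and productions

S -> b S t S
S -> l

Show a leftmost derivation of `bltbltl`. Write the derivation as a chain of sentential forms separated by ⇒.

S ⇒ bStS ⇒ bltS ⇒ bltbStS ⇒ bltbltS ⇒ bltbltl

S ⇒ bStS   [S -> b S t S]
bStS ⇒ bltS   [S -> l]
bltS ⇒ bltbStS   [S -> b S t S]
bltbStS ⇒ bltbltS   [S -> l]
bltbltS ⇒ bltbltl   [S -> l]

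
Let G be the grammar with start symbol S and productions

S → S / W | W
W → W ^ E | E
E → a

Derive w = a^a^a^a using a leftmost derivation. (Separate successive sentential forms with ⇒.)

S ⇒ W ⇒ W^E ⇒ W^E^E ⇒ W^E^E^E ⇒ E^E^E^E ⇒ a^E^E^E ⇒ a^a^E^E ⇒ a^a^a^E ⇒ a^a^a^a

S ⇒ W   [S → W]
W ⇒ W^E   [W → W ^ E]
W^E ⇒ W^E^E   [W → W ^ E]
W^E^E ⇒ W^E^E^E   [W → W ^ E]
W^E^E^E ⇒ E^E^E^E   [W → E]
E^E^E^E ⇒ a^E^E^E   [E → a]
a^E^E^E ⇒ a^a^E^E   [E → a]
a^a^E^E ⇒ a^a^a^E   [E → a]
a^a^a^E ⇒ a^a^a^a   [E → a]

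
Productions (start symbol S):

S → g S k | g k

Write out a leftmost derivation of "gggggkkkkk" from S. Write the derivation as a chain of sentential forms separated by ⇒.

S⇒gSk⇒ggSkk⇒gggSkkk⇒ggggSkkkk⇒gggggkkkkk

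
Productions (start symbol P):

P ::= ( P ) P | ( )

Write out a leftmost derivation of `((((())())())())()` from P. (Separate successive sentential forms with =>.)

P => (P)P => ((P)P)P => (((P)P)P)P => ((((P)P)P)P)P => ((((())P)P)P)P => ((((())())P)P)P => ((((())())())P)P => ((((())())())())P => ((((())())())())()

P => (P)P   [P ::= ( P ) P]
(P)P => ((P)P)P   [P ::= ( P ) P]
((P)P)P => (((P)P)P)P   [P ::= ( P ) P]
(((P)P)P)P => ((((P)P)P)P)P   [P ::= ( P ) P]
((((P)P)P)P)P => ((((())P)P)P)P   [P ::= ( )]
((((())P)P)P)P => ((((())())P)P)P   [P ::= ( )]
((((())())P)P)P => ((((())())())P)P   [P ::= ( )]
((((())())())P)P => ((((())())())())P   [P ::= ( )]
((((())())())())P => ((((())())())())()   [P ::= ( )]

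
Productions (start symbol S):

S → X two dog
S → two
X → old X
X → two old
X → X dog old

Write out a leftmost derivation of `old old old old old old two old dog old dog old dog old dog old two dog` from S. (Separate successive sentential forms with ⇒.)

S ⇒ X two dog ⇒ X dog old two dog ⇒ old X dog old two dog ⇒ old X dog old dog old two dog ⇒ old X dog old dog old dog old two dog ⇒ old old X dog old dog old dog old two dog ⇒ old old old X dog old dog old dog old two dog ⇒ old old old old X dog old dog old dog old two dog ⇒ old old old old old X dog old dog old dog old two dog ⇒ old old old old old X dog old dog old dog old dog old two dog ⇒ old old old old old old X dog old dog old dog old dog old two dog ⇒ old old old old old old two old dog old dog old dog old dog old two dog

S ⇒ X two dog   [S → X two dog]
X two dog ⇒ X dog old two dog   [X → X dog old]
X dog old two dog ⇒ old X dog old two dog   [X → old X]
old X dog old two dog ⇒ old X dog old dog old two dog   [X → X dog old]
old X dog old dog old two dog ⇒ old X dog old dog old dog old two dog   [X → X dog old]
old X dog old dog old dog old two dog ⇒ old old X dog old dog old dog old two dog   [X → old X]
old old X dog old dog old dog old two dog ⇒ old old old X dog old dog old dog old two dog   [X → old X]
old old old X dog old dog old dog old two dog ⇒ old old old old X dog old dog old dog old two dog   [X → old X]
old old old old X dog old dog old dog old two dog ⇒ old old old old old X dog old dog old dog old two dog   [X → old X]
old old old old old X dog old dog old dog old two dog ⇒ old old old old old X dog old dog old dog old dog old two dog   [X → X dog old]
old old old old old X dog old dog old dog old dog old two dog ⇒ old old old old old old X dog old dog old dog old dog old two dog   [X → old X]
old old old old old old X dog old dog old dog old dog old two dog ⇒ old old old old old old two old dog old dog old dog old dog old two dog   [X → two old]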